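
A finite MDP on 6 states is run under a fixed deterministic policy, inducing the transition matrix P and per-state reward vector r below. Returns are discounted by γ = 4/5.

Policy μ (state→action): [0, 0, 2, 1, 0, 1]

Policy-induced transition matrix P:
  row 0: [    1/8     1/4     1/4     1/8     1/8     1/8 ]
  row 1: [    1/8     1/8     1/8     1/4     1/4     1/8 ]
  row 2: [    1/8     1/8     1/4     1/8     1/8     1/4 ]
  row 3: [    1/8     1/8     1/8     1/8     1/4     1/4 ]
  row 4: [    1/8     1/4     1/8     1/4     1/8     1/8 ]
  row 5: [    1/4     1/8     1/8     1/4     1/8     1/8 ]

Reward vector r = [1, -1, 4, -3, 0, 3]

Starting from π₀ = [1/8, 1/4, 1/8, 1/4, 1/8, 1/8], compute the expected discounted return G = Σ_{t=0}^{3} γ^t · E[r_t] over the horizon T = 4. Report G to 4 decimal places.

G = 1.1080

t=0: π = [0.1250, 0.2500, 0.1250, 0.2500, 0.1250, 0.1250], E[r] = 0.0000, γ^t·E[r] = 0.000000, running G = 0.000000
t=1: π = [0.1406, 0.1563, 0.1563, 0.1875, 0.1875, 0.1719], E[r] = 0.5625, γ^t·E[r] = 0.450000, running G = 0.450000
t=2: π = [0.1465, 0.1660, 0.1621, 0.1895, 0.1680, 0.1680], E[r] = 0.5645, γ^t·E[r] = 0.361250, running G = 0.811250
t=3: π = [0.1460, 0.1643, 0.1636, 0.1877, 0.1694, 0.1689], E[r] = 0.5796, γ^t·E[r] = 0.296750, running G = 1.108000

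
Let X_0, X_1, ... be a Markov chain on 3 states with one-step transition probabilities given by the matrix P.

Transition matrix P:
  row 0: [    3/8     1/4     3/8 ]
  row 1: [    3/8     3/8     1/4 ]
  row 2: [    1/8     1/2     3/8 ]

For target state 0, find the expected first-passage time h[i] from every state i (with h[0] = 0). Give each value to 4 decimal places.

First-step conditioning: h[0] = 0; for i ≠ 0, h[i] = 1 + Σ_k P[i][k]·h[k].
  h[1] = 1 + 3/8·h[1] + 1/4·h[2]
  h[2] = 1 + 1/2·h[1] + 3/8·h[2]
Solving the 2×2 linear system over states ≠ 0 gives exactly h = [0, 56/17, 72/17] (h[0] = 0 is the target).

h = [0.0000, 3.2941, 4.2353]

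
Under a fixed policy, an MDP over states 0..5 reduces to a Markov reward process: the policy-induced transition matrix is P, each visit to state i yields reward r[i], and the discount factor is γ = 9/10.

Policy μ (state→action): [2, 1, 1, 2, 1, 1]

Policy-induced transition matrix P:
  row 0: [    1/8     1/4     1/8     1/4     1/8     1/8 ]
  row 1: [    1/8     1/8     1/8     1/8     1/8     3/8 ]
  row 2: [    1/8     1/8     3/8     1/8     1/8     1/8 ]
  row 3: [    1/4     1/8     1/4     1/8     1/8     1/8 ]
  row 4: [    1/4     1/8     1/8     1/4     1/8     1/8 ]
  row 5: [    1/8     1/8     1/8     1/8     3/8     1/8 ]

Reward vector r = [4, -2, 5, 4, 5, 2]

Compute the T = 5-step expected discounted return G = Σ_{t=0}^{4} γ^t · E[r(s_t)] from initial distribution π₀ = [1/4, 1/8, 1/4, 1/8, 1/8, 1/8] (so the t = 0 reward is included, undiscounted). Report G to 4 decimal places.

G = 13.1194

t=0: π = [0.2500, 0.1250, 0.2500, 0.1250, 0.1250, 0.1250], E[r] = 3.3750, γ^t·E[r] = 3.375000, running G = 3.375000
t=1: π = [0.1563, 0.1563, 0.2031, 0.1719, 0.1563, 0.1563], E[r] = 3.1094, γ^t·E[r] = 2.798438, running G = 6.173438
t=2: π = [0.1660, 0.1445, 0.1973, 0.1641, 0.1641, 0.1641], E[r] = 3.1660, γ^t·E[r] = 2.564473, running G = 8.737910
t=3: π = [0.1660, 0.1458, 0.1948, 0.1663, 0.1660, 0.1611], E[r] = 3.1641, γ^t·E[r] = 2.306602, running G = 11.044512
t=4: π = [0.1665, 0.1458, 0.1945, 0.1665, 0.1653, 0.1614], E[r] = 3.1624, γ^t·E[r] = 2.074840, running G = 13.119352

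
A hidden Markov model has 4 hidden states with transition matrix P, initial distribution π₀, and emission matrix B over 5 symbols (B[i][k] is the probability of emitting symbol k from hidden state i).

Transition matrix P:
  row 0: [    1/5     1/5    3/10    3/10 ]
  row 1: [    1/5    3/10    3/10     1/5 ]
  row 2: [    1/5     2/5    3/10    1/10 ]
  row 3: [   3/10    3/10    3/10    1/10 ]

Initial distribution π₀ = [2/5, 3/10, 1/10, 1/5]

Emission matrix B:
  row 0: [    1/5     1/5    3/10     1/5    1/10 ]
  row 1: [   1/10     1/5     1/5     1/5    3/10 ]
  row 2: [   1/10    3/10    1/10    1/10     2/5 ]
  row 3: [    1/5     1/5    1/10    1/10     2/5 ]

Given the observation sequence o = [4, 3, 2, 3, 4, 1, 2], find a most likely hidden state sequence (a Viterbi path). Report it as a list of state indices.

t=0: δ = [4.000e-02, 9.000e-02, 4.000e-02, 8.000e-02]  (obs o_0=4)
t=1: δ = [4.800e-03, 5.400e-03, 2.700e-03, 1.800e-03]  ψ = [3, 1, 1, 1]  (obs o_1=3)
t=2: δ = [3.240e-04, 3.240e-04, 1.620e-04, 1.440e-04]  ψ = [1, 1, 1, 0]  (obs o_2=2)
t=3: δ = [1.296e-05, 1.944e-05, 9.720e-06, 9.720e-06]  ψ = [0, 1, 0, 0]  (obs o_3=3)
t=4: δ = [3.888e-07, 1.750e-06, 2.333e-06, 1.555e-06]  ψ = [1, 1, 1, 0]  (obs o_4=4)
t=5: δ = [9.331e-08, 1.866e-07, 2.100e-07, 6.998e-08]  ψ = [2, 2, 2, 1]  (obs o_5=1)
t=6: δ = [1.260e-08, 1.680e-08, 6.299e-09, 3.732e-09]  ψ = [2, 2, 2, 1]  (obs o_6=2)
backtrack: best end state = 1; path = [1, 1, 1, 1, 2, 2, 1]

path = [1, 1, 1, 1, 2, 2, 1]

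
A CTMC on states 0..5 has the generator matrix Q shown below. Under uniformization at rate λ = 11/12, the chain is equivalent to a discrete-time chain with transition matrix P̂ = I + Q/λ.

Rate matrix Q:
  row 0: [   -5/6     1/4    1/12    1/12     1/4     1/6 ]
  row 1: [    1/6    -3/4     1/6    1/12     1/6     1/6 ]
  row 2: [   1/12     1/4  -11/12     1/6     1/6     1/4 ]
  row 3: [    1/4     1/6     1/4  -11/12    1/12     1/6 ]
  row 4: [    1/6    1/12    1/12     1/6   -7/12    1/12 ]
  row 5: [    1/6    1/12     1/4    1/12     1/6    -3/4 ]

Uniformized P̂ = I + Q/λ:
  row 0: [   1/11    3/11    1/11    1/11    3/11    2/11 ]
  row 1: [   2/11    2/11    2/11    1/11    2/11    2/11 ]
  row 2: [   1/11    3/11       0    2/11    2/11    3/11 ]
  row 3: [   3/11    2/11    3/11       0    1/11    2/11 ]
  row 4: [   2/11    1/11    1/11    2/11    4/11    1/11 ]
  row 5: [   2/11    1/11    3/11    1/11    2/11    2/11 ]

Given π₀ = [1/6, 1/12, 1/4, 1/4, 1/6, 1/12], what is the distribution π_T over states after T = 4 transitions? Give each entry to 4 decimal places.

t=0: π = [0.1667, 0.0833, 0.2500, 0.2500, 0.1667, 0.0833]
t=1: π = [0.1667, 0.1970, 0.1364, 0.1061, 0.2045, 0.1894]
t=2: π = [0.1639, 0.1736, 0.1501, 0.1123, 0.2245, 0.1756]
t=3: π = [0.1635, 0.1740, 0.1454, 0.1148, 0.2273, 0.1751]
t=4: π = [0.1642, 0.1733, 0.1462, 0.1144, 0.2276, 0.1744]

π = [0.1642, 0.1733, 0.1462, 0.1144, 0.2276, 0.1744]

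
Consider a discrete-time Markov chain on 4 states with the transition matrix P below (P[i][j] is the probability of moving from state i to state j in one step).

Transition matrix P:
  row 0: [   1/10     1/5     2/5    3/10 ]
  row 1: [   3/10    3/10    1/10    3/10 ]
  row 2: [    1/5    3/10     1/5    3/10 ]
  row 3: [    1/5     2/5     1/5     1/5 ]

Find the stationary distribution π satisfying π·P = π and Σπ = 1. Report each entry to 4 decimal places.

Balance equations π_j = Σ_i π_i·P[i][j]:
  π_0 = 1/10·π_0 + 3/10·π_1 + 1/5·π_2 + 1/5·π_3
  π_1 = 1/5·π_0 + 3/10·π_1 + 3/10·π_2 + 2/5·π_3
  π_2 = 2/5·π_0 + 1/10·π_1 + 1/5·π_2 + 1/5·π_3
  normalize: π_0 + π_1 + π_2 + π_3 = 1
Solving the linear system gives exactly π = [256/1221, 34/111, 86/407, 3/11].

π = [0.2097, 0.3063, 0.2113, 0.2727]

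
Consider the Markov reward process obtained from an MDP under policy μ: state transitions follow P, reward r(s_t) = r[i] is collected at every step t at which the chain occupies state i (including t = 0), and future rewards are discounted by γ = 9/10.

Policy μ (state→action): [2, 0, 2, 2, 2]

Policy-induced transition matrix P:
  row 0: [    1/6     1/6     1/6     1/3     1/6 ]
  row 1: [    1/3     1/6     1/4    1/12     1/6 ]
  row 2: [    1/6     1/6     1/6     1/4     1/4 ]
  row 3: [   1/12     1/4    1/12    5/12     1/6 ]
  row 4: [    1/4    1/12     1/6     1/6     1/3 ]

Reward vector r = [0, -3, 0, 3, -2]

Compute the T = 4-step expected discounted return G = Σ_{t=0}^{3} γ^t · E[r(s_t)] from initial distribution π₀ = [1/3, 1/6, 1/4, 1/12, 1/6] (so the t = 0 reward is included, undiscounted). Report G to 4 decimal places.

t=0: π = [0.3333, 0.1667, 0.2500, 0.0833, 0.1667], E[r] = -0.5833, γ^t·E[r] = -0.583333, running G = -0.583333
t=1: π = [0.2014, 0.1597, 0.1736, 0.2500, 0.2153], E[r] = -0.1597, γ^t·E[r] = -0.143750, running G = -0.727083
t=2: π = [0.1904, 0.1696, 0.1591, 0.2639, 0.2170], E[r] = -0.1510, γ^t·E[r] = -0.122344, running G = -0.849427
t=3: π = [0.1910, 0.1706, 0.1588, 0.2635, 0.2161], E[r] = -0.1534, γ^t·E[r] = -0.111832, running G = -0.961259

G = -0.9613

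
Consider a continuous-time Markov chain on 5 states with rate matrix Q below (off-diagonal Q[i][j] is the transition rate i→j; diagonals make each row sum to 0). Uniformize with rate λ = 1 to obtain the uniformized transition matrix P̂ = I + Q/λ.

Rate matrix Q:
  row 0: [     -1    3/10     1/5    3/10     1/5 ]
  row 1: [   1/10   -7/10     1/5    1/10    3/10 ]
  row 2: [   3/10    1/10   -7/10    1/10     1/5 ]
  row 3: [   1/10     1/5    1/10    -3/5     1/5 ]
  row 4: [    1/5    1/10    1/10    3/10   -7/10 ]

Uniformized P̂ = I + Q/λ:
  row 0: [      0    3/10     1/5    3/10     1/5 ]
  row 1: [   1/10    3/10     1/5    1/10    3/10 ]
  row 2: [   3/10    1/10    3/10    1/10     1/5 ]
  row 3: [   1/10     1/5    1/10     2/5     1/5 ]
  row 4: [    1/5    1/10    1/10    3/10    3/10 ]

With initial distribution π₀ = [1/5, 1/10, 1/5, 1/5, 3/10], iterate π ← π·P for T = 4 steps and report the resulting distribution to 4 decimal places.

t=0: π = [0.2000, 0.1000, 0.2000, 0.2000, 0.3000]
t=1: π = [0.1500, 0.1800, 0.1700, 0.2600, 0.2400]
t=2: π = [0.1430, 0.1920, 0.1670, 0.2560, 0.2420]
t=3: π = [0.1433, 0.1926, 0.1669, 0.2538, 0.2434]
t=4: π = [0.1434, 0.1926, 0.1670, 0.2535, 0.2436]

π = [0.1434, 0.1926, 0.1670, 0.2535, 0.2436]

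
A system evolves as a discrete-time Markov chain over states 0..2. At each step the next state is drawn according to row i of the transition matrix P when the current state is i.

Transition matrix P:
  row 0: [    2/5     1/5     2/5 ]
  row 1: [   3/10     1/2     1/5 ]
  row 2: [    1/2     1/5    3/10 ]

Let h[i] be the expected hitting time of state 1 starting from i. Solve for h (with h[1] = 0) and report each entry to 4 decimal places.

h = [5.0000, 0.0000, 5.0000]

First-step conditioning: h[1] = 0; for i ≠ 1, h[i] = 1 + Σ_k P[i][k]·h[k].
  h[0] = 1 + 2/5·h[0] + 2/5·h[2]
  h[2] = 1 + 1/2·h[0] + 3/10·h[2]
Solving the 2×2 linear system over states ≠ 1 gives exactly h = [5, 0, 5] (h[1] = 0 is the target).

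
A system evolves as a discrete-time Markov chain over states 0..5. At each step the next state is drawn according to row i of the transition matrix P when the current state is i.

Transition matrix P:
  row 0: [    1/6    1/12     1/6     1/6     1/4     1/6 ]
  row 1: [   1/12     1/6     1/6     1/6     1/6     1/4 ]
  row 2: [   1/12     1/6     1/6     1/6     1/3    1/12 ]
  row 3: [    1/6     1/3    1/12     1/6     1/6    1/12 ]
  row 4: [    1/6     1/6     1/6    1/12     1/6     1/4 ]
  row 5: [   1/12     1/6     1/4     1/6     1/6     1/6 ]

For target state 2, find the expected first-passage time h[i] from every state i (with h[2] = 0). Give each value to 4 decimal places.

First-step conditioning: h[2] = 0; for i ≠ 2, h[i] = 1 + Σ_k P[i][k]·h[k].
  h[0] = 1 + 1/6·h[0] + 1/12·h[1] + 1/6·h[3] + 1/4·h[4] + 1/6·h[5]
  h[1] = 1 + 1/12·h[0] + 1/6·h[1] + 1/6·h[3] + 1/6·h[4] + 1/4·h[5]
  h[3] = 1 + 1/6·h[0] + 1/3·h[1] + 1/6·h[3] + 1/6·h[4] + 1/12·h[5]
  h[4] = 1 + 1/6·h[0] + 1/6·h[1] + 1/12·h[3] + 1/6·h[4] + 1/4·h[5]
  h[5] = 1 + 1/12·h[0] + 1/6·h[1] + 1/6·h[3] + 1/6·h[4] + 1/6·h[5]
Solving the 5×5 linear system over states ≠ 2 gives exactly h = [123468/20921, 122694/20921, 0, 134556/20921, 121770/20921, 113256/20921] (h[2] = 0 is the target).

h = [5.9016, 5.8646, 0.0000, 6.4316, 5.8205, 5.4135]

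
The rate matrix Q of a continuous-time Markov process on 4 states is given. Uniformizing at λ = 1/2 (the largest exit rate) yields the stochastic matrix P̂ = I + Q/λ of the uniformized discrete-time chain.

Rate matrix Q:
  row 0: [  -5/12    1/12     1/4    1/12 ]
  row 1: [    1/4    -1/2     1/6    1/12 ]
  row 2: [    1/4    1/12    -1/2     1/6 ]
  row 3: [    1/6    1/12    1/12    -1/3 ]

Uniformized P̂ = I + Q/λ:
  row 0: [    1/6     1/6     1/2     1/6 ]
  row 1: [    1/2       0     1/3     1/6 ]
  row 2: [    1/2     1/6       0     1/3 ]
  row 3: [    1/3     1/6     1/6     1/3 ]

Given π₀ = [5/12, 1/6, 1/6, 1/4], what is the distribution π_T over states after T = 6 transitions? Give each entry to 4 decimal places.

π = [0.3438, 0.1429, 0.2610, 0.2524]

t=0: π = [0.4167, 0.1667, 0.1667, 0.2500]
t=1: π = [0.3194, 0.1389, 0.3056, 0.2361]
t=2: π = [0.3542, 0.1435, 0.2454, 0.2569]
t=3: π = [0.3391, 0.1427, 0.2677, 0.2504]
t=4: π = [0.3452, 0.1429, 0.2589, 0.2530]
t=5: π = [0.3428, 0.1429, 0.2624, 0.2520]
t=6: π = [0.3438, 0.1429, 0.2610, 0.2524]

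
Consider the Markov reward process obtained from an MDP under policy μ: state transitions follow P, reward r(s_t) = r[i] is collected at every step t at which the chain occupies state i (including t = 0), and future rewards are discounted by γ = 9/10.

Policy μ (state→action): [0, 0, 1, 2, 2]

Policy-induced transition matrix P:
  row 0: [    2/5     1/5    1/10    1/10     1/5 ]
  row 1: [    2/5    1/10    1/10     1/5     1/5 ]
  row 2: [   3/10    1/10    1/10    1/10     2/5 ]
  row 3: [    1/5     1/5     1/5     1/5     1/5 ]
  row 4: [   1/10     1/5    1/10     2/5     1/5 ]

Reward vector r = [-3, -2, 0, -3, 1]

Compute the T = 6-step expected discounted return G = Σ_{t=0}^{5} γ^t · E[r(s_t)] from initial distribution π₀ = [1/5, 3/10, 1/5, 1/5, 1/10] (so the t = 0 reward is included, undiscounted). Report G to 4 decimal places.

t=0: π = [0.2000, 0.3000, 0.2000, 0.2000, 0.1000], E[r] = -1.7000, γ^t·E[r] = -1.700000, running G = -1.700000
t=1: π = [0.3100, 0.1500, 0.1200, 0.1800, 0.2400], E[r] = -1.5300, γ^t·E[r] = -1.377000, running G = -3.077000
t=2: π = [0.2800, 0.1730, 0.1180, 0.2050, 0.2240], E[r] = -1.5770, γ^t·E[r] = -1.277370, running G = -4.354370
t=3: π = [0.2800, 0.1709, 0.1205, 0.2050, 0.2236], E[r] = -1.5732, γ^t·E[r] = -1.146863, running G = -5.501233
t=4: π = [0.2799, 0.1709, 0.1205, 0.2047, 0.2241], E[r] = -1.5712, γ^t·E[r] = -1.030891, running G = -6.532123
t=5: π = [0.2798, 0.1709, 0.1205, 0.2048, 0.2241], E[r] = -1.5713, γ^t·E[r] = -0.927858, running G = -7.459981

G = -7.4600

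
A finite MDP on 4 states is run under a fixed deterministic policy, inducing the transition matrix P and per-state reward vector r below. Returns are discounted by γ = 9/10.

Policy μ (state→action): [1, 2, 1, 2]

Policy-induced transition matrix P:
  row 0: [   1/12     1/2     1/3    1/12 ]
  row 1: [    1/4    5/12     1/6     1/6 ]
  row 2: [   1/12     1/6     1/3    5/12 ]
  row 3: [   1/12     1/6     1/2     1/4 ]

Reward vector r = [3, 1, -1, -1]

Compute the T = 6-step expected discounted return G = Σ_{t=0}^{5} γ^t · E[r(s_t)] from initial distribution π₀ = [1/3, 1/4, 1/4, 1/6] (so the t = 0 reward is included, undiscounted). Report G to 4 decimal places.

G = 1.2974

t=0: π = [0.3333, 0.2500, 0.2500, 0.1667], E[r] = 0.8333, γ^t·E[r] = 0.833333, running G = 0.833333
t=1: π = [0.1250, 0.3403, 0.3194, 0.2153], E[r] = 0.1806, γ^t·E[r] = 0.162500, running G = 0.995833
t=2: π = [0.1400, 0.2934, 0.3125, 0.2541], E[r] = 0.1470, γ^t·E[r] = 0.119063, running G = 1.114896
t=3: π = [0.1322, 0.2867, 0.3268, 0.2543], E[r] = 0.1023, γ^t·E[r] = 0.074602, running G = 1.189497
t=4: π = [0.1311, 0.2824, 0.3279, 0.2585], E[r] = 0.0893, γ^t·E[r] = 0.058593, running G = 1.248091
t=5: π = [0.1304, 0.2810, 0.3294, 0.2593], E[r] = 0.0836, γ^t·E[r] = 0.049346, running G = 1.297436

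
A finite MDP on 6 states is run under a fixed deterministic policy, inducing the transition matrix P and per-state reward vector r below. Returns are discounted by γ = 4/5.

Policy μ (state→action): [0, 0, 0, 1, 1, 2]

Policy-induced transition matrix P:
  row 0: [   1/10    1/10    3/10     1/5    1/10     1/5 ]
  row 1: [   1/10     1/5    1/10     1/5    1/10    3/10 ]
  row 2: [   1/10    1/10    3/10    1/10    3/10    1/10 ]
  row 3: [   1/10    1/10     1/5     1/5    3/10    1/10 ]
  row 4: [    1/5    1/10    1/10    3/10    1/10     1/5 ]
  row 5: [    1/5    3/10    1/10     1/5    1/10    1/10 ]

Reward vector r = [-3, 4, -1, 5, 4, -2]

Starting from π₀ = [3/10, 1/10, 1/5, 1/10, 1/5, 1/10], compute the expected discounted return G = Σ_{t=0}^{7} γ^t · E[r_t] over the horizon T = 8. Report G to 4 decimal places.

t=0: π = [0.3000, 0.1000, 0.2000, 0.1000, 0.2000, 0.1000], E[r] = 0.4000, γ^t·E[r] = 0.400000, running G = 0.400000
t=1: π = [0.1300, 0.1300, 0.2100, 0.2000, 0.1600, 0.1700], E[r] = 1.2200, γ^t·E[r] = 0.976000, running G = 1.376000
t=2: π = [0.1330, 0.1470, 0.1880, 0.1950, 0.1820, 0.1550], E[r] = 1.3940, γ^t·E[r] = 0.892160, running G = 2.268160
t=3: π = [0.1337, 0.1457, 0.1837, 0.1994, 0.1766, 0.1609], E[r] = 1.3796, γ^t·E[r] = 0.706355, running G = 2.974515
t=4: π = [0.1338, 0.1468, 0.1834, 0.1993, 0.1766, 0.1602], E[r] = 1.3849, γ^t·E[r] = 0.567263, running G = 3.541778
t=5: π = [0.1337, 0.1467, 0.1834, 0.1993, 0.1765, 0.1604], E[r] = 1.3844, γ^t·E[r] = 0.453650, running G = 3.995428
t=6: π = [0.1337, 0.1467, 0.1833, 0.1993, 0.1765, 0.1604], E[r] = 1.3846, γ^t·E[r] = 0.362960, running G = 4.358388
t=7: π = [0.1337, 0.1467, 0.1833, 0.1993, 0.1765, 0.1604], E[r] = 1.3846, γ^t·E[r] = 0.290364, running G = 4.648752

G = 4.6488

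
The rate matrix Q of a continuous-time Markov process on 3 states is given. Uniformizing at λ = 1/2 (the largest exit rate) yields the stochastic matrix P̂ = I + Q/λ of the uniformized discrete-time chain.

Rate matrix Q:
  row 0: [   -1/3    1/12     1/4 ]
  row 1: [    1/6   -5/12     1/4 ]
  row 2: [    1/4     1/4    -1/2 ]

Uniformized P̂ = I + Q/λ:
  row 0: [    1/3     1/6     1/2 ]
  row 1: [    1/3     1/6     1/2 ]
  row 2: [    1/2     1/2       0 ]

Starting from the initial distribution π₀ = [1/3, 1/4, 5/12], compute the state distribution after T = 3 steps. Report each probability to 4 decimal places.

t=0: π = [0.3333, 0.2500, 0.4167]
t=1: π = [0.4028, 0.3056, 0.2917]
t=2: π = [0.3819, 0.2639, 0.3542]
t=3: π = [0.3924, 0.2847, 0.3229]

π = [0.3924, 0.2847, 0.3229]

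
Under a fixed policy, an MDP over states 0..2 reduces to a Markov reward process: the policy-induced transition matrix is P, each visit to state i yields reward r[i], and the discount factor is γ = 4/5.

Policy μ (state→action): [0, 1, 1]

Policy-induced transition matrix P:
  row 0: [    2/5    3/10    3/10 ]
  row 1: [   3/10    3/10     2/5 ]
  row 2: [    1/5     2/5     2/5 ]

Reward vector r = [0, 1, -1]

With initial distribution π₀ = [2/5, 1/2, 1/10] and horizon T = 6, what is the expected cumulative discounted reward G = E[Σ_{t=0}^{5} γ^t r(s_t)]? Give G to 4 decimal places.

t=0: π = [0.4000, 0.5000, 0.1000], E[r] = 0.4000, γ^t·E[r] = 0.400000, running G = 0.400000
t=1: π = [0.3300, 0.3100, 0.3600], E[r] = -0.0500, γ^t·E[r] = -0.040000, running G = 0.360000
t=2: π = [0.2970, 0.3360, 0.3670], E[r] = -0.0310, γ^t·E[r] = -0.019840, running G = 0.340160
t=3: π = [0.2930, 0.3367, 0.3703], E[r] = -0.0336, γ^t·E[r] = -0.017203, running G = 0.322957
t=4: π = [0.2923, 0.3370, 0.3707], E[r] = -0.0337, γ^t·E[r] = -0.013791, running G = 0.309166
t=5: π = [0.2922, 0.3371, 0.3708], E[r] = -0.0337, γ^t·E[r] = -0.011044, running G = 0.298122

G = 0.2981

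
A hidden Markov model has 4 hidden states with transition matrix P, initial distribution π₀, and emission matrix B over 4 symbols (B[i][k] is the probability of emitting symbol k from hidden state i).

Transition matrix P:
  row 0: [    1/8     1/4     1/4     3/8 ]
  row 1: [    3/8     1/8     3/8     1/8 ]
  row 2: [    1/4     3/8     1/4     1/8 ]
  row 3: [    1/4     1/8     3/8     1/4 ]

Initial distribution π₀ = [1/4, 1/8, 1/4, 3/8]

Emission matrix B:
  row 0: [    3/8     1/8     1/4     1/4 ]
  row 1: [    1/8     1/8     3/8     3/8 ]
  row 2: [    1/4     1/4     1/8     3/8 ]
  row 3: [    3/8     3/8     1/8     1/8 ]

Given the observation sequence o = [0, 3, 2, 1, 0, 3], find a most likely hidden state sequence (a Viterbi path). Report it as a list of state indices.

path = [3, 2, 1, 0, 3, 2]

t=0: δ = [9.375e-02, 1.562e-02, 6.250e-02, 1.406e-01]  (obs o_0=0)
t=1: δ = [8.789e-03, 8.789e-03, 1.978e-02, 4.395e-03]  ψ = [3, 0, 3, 0]  (obs o_1=3)
t=2: δ = [1.236e-03, 2.781e-03, 6.180e-04, 4.120e-04]  ψ = [2, 2, 2, 0]  (obs o_2=2)
t=3: δ = [1.304e-04, 4.345e-05, 2.607e-04, 1.738e-04]  ψ = [1, 1, 1, 0]  (obs o_3=1)
t=4: δ = [2.444e-05, 1.222e-05, 1.629e-05, 1.833e-05]  ψ = [2, 2, 2, 0]  (obs o_4=0)
t=5: δ = [1.146e-06, 2.291e-06, 2.578e-06, 1.146e-06]  ψ = [1, 0, 3, 0]  (obs o_5=3)
backtrack: best end state = 2; path = [3, 2, 1, 0, 3, 2]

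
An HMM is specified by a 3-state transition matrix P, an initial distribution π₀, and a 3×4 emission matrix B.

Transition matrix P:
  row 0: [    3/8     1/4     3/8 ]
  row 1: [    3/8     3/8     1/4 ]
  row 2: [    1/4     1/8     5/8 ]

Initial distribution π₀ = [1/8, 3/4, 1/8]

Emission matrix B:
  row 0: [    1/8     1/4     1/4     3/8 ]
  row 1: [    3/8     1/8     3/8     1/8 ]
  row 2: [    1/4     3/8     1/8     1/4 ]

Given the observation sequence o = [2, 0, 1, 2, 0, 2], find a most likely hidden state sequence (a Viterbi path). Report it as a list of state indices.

t=0: δ = [3.125e-02, 2.812e-01, 1.562e-02]  (obs o_0=2)
t=1: δ = [1.318e-02, 3.955e-02, 1.758e-02]  ψ = [1, 1, 1]  (obs o_1=0)
t=2: δ = [3.708e-03, 1.854e-03, 4.120e-03]  ψ = [1, 1, 2]  (obs o_2=1)
t=3: δ = [3.476e-04, 3.476e-04, 3.219e-04]  ψ = [0, 0, 2]  (obs o_3=2)
t=4: δ = [1.629e-05, 4.888e-05, 5.029e-05]  ψ = [0, 1, 2]  (obs o_4=0)
t=5: δ = [4.583e-06, 6.874e-06, 3.929e-06]  ψ = [1, 1, 2]  (obs o_5=2)
backtrack: best end state = 1; path = [1, 1, 0, 1, 1, 1]

path = [1, 1, 0, 1, 1, 1]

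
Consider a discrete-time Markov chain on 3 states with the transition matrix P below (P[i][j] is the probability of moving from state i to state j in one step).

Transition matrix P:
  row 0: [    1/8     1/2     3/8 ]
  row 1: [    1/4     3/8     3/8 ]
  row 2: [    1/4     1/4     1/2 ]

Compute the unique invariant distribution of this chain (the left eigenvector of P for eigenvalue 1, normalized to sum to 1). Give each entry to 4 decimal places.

π = [0.2222, 0.3492, 0.4286]

Balance equations π_j = Σ_i π_i·P[i][j]:
  π_0 = 1/8·π_0 + 1/4·π_1 + 1/4·π_2
  π_1 = 1/2·π_0 + 3/8·π_1 + 1/4·π_2
  normalize: π_0 + π_1 + π_2 = 1
Solving the linear system gives exactly π = [2/9, 22/63, 3/7].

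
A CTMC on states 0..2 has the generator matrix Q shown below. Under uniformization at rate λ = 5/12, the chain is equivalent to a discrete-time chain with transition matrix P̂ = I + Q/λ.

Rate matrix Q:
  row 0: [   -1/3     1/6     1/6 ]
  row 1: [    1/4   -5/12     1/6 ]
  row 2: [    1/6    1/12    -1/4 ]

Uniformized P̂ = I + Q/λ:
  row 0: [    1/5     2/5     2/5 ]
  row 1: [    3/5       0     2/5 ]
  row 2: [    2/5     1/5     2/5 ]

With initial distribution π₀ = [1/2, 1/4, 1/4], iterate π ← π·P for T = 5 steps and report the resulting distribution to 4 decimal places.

t=0: π = [0.5000, 0.2500, 0.2500]
t=1: π = [0.3500, 0.2500, 0.4000]
t=2: π = [0.3800, 0.2200, 0.4000]
t=3: π = [0.3680, 0.2320, 0.4000]
t=4: π = [0.3728, 0.2272, 0.4000]
t=5: π = [0.3709, 0.2291, 0.4000]

π = [0.3709, 0.2291, 0.4000]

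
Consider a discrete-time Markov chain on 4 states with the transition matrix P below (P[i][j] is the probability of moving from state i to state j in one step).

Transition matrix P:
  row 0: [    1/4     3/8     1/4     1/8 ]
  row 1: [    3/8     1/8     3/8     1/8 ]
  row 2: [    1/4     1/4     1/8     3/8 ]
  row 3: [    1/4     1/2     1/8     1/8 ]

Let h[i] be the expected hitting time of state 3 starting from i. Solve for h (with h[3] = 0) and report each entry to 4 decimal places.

First-step conditioning: h[3] = 0; for i ≠ 3, h[i] = 1 + Σ_k P[i][k]·h[k].
  h[0] = 1 + 1/4·h[0] + 3/8·h[1] + 1/4·h[2]
  h[1] = 1 + 3/8·h[0] + 1/8·h[1] + 3/8·h[2]
  h[2] = 1 + 1/4·h[0] + 1/4·h[1] + 1/8·h[2]
Solving the 3×3 linear system over states ≠ 3 gives exactly h = [728/137, 712/137, 568/137, 0] (h[3] = 0 is the target).

h = [5.3139, 5.1971, 4.1460, 0.0000]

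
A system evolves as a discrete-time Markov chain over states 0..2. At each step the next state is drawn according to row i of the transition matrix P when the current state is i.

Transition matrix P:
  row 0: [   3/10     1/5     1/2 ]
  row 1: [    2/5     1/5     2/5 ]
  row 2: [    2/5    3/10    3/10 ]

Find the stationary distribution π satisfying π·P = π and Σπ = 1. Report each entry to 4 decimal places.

Balance equations π_j = Σ_i π_i·P[i][j]:
  π_0 = 3/10·π_0 + 2/5·π_1 + 2/5·π_2
  π_1 = 1/5·π_0 + 1/5·π_1 + 3/10·π_2
  normalize: π_0 + π_1 + π_2 = 1
Solving the linear system gives exactly π = [4/11, 29/121, 48/121].

π = [0.3636, 0.2397, 0.3967]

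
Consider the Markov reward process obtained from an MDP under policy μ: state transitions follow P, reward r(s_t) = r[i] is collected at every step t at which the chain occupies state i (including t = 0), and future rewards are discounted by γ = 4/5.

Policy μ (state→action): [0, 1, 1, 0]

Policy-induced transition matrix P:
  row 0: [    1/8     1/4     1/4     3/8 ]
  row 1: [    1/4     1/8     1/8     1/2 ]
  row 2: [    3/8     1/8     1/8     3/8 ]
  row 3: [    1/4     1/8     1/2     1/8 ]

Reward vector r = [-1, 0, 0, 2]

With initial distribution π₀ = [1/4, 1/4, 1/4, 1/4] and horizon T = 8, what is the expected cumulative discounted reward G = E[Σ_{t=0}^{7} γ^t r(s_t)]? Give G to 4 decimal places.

t=0: π = [0.2500, 0.2500, 0.2500, 0.2500], E[r] = 0.2500, γ^t·E[r] = 0.250000, running G = 0.250000
t=1: π = [0.2500, 0.1563, 0.2500, 0.3438], E[r] = 0.4375, γ^t·E[r] = 0.350000, running G = 0.600000
t=2: π = [0.2500, 0.1563, 0.2852, 0.3086], E[r] = 0.3672, γ^t·E[r] = 0.235000, running G = 0.835000
t=3: π = [0.2544, 0.1563, 0.2720, 0.3174], E[r] = 0.3804, γ^t·E[r] = 0.194750, running G = 1.029750
t=4: π = [0.2522, 0.1568, 0.2758, 0.3152], E[r] = 0.3782, γ^t·E[r] = 0.154900, running G = 1.184650
t=5: π = [0.2530, 0.1565, 0.2747, 0.3158], E[r] = 0.3787, γ^t·E[r] = 0.124078, running G = 1.308728
t=6: π = [0.2527, 0.1566, 0.2750, 0.3156], E[r] = 0.3785, γ^t·E[r] = 0.099224, running G = 1.407951
t=7: π = [0.2528, 0.1566, 0.2749, 0.3157], E[r] = 0.3786, γ^t·E[r] = 0.079389, running G = 1.487340

G = 1.4873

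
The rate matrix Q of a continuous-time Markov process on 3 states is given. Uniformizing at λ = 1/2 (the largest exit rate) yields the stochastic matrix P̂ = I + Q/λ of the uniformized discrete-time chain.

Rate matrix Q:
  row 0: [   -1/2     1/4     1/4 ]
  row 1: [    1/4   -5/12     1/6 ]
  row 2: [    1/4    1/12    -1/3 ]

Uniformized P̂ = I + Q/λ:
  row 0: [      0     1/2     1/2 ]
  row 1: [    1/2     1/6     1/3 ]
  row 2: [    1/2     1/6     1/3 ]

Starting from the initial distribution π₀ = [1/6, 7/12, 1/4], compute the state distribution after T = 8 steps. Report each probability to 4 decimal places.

π = [0.3327, 0.2782, 0.3891]

t=0: π = [0.1667, 0.5833, 0.2500]
t=1: π = [0.4167, 0.2222, 0.3611]
t=2: π = [0.2917, 0.3056, 0.4028]
t=3: π = [0.3542, 0.2639, 0.3819]
t=4: π = [0.3229, 0.2847, 0.3924]
t=5: π = [0.3385, 0.2743, 0.3872]
t=6: π = [0.3307, 0.2795, 0.3898]
t=7: π = [0.3346, 0.2769, 0.3885]
t=8: π = [0.3327, 0.2782, 0.3891]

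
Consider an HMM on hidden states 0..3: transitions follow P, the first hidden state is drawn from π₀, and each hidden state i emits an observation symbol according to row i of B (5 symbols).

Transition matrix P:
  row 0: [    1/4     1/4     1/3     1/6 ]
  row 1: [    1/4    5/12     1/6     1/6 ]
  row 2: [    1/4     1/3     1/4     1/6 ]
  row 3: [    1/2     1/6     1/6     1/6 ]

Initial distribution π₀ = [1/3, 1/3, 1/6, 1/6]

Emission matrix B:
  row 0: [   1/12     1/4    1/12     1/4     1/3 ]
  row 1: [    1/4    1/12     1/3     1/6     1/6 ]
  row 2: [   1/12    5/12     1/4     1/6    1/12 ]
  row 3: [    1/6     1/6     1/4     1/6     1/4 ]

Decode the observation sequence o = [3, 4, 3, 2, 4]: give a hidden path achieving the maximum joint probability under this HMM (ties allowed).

t=0: δ = [8.333e-02, 5.556e-02, 2.778e-02, 2.778e-02]  (obs o_0=3)
t=1: δ = [6.944e-03, 3.858e-03, 2.315e-03, 3.472e-03]  ψ = [0, 1, 0, 0]  (obs o_1=4)
t=2: δ = [4.340e-04, 2.894e-04, 3.858e-04, 1.929e-04]  ψ = [0, 0, 0, 0]  (obs o_2=3)
t=3: δ = [9.042e-06, 4.287e-05, 3.617e-05, 1.808e-05]  ψ = [0, 2, 0, 0]  (obs o_3=2)
t=4: δ = [3.572e-06, 2.977e-06, 7.535e-07, 1.786e-06]  ψ = [1, 1, 2, 1]  (obs o_4=4)
backtrack: best end state = 0; path = [0, 0, 2, 1, 0]

path = [0, 0, 2, 1, 0]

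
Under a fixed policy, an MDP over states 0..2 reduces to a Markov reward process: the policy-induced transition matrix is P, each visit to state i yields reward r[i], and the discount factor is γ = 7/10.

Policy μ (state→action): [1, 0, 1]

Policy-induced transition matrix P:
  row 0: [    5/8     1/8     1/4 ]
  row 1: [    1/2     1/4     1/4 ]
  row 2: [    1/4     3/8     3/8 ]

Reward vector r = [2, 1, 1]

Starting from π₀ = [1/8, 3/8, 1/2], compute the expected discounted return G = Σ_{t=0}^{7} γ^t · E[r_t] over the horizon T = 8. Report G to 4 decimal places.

t=0: π = [0.1250, 0.3750, 0.5000], E[r] = 1.1250, γ^t·E[r] = 1.125000, running G = 1.125000
t=1: π = [0.3906, 0.2969, 0.3125], E[r] = 1.3906, γ^t·E[r] = 0.973438, running G = 2.098438
t=2: π = [0.4707, 0.2402, 0.2891], E[r] = 1.4707, γ^t·E[r] = 0.720645, running G = 2.819082
t=3: π = [0.4866, 0.2273, 0.2861], E[r] = 1.4866, γ^t·E[r] = 0.509894, running G = 3.328976
t=4: π = [0.4893, 0.2249, 0.2858], E[r] = 1.4893, γ^t·E[r] = 0.357578, running G = 3.686554
t=5: π = [0.4897, 0.2246, 0.2857], E[r] = 1.4897, γ^t·E[r] = 0.250377, running G = 3.936932
t=6: π = [0.4898, 0.2245, 0.2857], E[r] = 1.4898, γ^t·E[r] = 0.175272, running G = 4.112203
t=7: π = [0.4898, 0.2245, 0.2857], E[r] = 1.4898, γ^t·E[r] = 0.122691, running G = 4.234894

G = 4.2349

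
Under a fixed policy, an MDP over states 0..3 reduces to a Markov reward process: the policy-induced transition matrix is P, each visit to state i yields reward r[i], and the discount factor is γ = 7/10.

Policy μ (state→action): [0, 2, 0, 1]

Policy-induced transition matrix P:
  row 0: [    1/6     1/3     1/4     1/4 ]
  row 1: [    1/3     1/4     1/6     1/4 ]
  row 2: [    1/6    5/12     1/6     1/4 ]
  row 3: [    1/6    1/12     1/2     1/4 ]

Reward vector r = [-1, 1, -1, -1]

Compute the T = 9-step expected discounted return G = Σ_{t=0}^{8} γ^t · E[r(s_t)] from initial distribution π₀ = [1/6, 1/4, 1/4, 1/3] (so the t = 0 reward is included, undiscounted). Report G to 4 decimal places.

G = -1.5343

t=0: π = [0.1667, 0.2500, 0.2500, 0.3333], E[r] = -0.5000, γ^t·E[r] = -0.500000, running G = -0.500000
t=1: π = [0.2083, 0.2500, 0.2917, 0.2500], E[r] = -0.5000, γ^t·E[r] = -0.350000, running G = -0.850000
t=2: π = [0.2083, 0.2743, 0.2674, 0.2500], E[r] = -0.4514, γ^t·E[r] = -0.221181, running G = -1.071181
t=3: π = [0.2124, 0.2703, 0.2674, 0.2500], E[r] = -0.4595, γ^t·E[r] = -0.157605, running G = -1.228786
t=4: π = [0.2117, 0.2706, 0.2677, 0.2500], E[r] = -0.4588, γ^t·E[r] = -0.110162, running G = -1.338948
t=5: π = [0.2118, 0.2706, 0.2676, 0.2500], E[r] = -0.4588, γ^t·E[r] = -0.077113, running G = -1.416061
t=6: π = [0.2118, 0.2706, 0.2676, 0.2500], E[r] = -0.4588, γ^t·E[r] = -0.053980, running G = -1.470041
t=7: π = [0.2118, 0.2706, 0.2676, 0.2500], E[r] = -0.4588, γ^t·E[r] = -0.037786, running G = -1.507827
t=8: π = [0.2118, 0.2706, 0.2676, 0.2500], E[r] = -0.4588, γ^t·E[r] = -0.026450, running G = -1.534277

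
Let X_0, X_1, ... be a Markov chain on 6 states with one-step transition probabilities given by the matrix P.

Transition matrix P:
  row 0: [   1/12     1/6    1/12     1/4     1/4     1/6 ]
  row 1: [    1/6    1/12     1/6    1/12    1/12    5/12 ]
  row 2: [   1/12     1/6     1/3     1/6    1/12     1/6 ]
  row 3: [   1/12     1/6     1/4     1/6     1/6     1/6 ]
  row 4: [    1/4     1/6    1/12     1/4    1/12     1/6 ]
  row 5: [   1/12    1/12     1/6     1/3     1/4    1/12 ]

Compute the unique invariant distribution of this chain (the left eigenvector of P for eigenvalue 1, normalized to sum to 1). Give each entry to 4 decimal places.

Balance equations π_j = Σ_i π_i·P[i][j]:
  π_0 = 1/12·π_0 + 1/6·π_1 + 1/12·π_2 + 1/12·π_3 + 1/4·π_4 + 1/12·π_5
  π_1 = 1/6·π_0 + 1/12·π_1 + 1/6·π_2 + 1/6·π_3 + 1/6·π_4 + 1/12·π_5
  π_2 = 1/12·π_0 + 1/6·π_1 + 1/3·π_2 + 1/4·π_3 + 1/12·π_4 + 1/6·π_5
  π_3 = 1/4·π_0 + 1/12·π_1 + 1/6·π_2 + 1/6·π_3 + 1/4·π_4 + 1/3·π_5
  π_4 = 1/4·π_0 + 1/12·π_1 + 1/12·π_2 + 1/6·π_3 + 1/12·π_4 + 1/4·π_5
  normalize: π_0 + π_1 + π_2 + π_3 + π_4 + π_5 = 1
Solving the linear system gives exactly π = [8615/71638, 6/43, 991/5117, 1068/5117, 10873/71638, 8/43].

π = [0.1203, 0.1395, 0.1937, 0.2087, 0.1518, 0.1860]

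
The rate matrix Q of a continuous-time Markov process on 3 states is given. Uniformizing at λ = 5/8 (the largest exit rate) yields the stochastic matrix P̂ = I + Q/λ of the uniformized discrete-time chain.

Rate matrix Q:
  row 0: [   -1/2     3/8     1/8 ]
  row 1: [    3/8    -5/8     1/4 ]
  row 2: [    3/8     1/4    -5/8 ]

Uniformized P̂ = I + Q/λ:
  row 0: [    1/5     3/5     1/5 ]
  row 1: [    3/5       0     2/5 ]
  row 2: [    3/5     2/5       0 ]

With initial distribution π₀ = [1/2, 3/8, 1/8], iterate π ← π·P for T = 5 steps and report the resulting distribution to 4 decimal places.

t=0: π = [0.5000, 0.3750, 0.1250]
t=1: π = [0.4000, 0.3500, 0.2500]
t=2: π = [0.4400, 0.3400, 0.2200]
t=3: π = [0.4240, 0.3520, 0.2240]
t=4: π = [0.4304, 0.3440, 0.2256]
t=5: π = [0.4278, 0.3485, 0.2237]

π = [0.4278, 0.3485, 0.2237]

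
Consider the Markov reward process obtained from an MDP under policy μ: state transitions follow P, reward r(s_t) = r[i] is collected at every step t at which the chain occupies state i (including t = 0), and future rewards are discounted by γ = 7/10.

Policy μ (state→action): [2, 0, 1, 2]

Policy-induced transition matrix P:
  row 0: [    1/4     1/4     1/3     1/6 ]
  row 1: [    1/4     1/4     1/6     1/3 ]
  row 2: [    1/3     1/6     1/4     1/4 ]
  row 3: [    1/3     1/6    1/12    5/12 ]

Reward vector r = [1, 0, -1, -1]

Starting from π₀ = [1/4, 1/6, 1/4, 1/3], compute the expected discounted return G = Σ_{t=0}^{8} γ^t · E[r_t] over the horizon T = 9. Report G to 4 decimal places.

t=0: π = [0.2500, 0.1667, 0.2500, 0.3333], E[r] = -0.3333, γ^t·E[r] = -0.333333, running G = -0.333333
t=1: π = [0.2986, 0.2014, 0.2014, 0.2986], E[r] = -0.2014, γ^t·E[r] = -0.140972, running G = -0.474306
t=2: π = [0.2917, 0.2083, 0.2083, 0.2917], E[r] = -0.2083, γ^t·E[r] = -0.102083, running G = -0.576389
t=3: π = [0.2917, 0.2083, 0.2083, 0.2917], E[r] = -0.2083, γ^t·E[r] = -0.071458, running G = -0.647847
t=4: π = [0.2917, 0.2083, 0.2083, 0.2917], E[r] = -0.2083, γ^t·E[r] = -0.050021, running G = -0.697868
t=5: π = [0.2917, 0.2083, 0.2083, 0.2917], E[r] = -0.2083, γ^t·E[r] = -0.035015, running G = -0.732883
t=6: π = [0.2917, 0.2083, 0.2083, 0.2917], E[r] = -0.2083, γ^t·E[r] = -0.024510, running G = -0.757393
t=7: π = [0.2917, 0.2083, 0.2083, 0.2917], E[r] = -0.2083, γ^t·E[r] = -0.017157, running G = -0.774550
t=8: π = [0.2917, 0.2083, 0.2083, 0.2917], E[r] = -0.2083, γ^t·E[r] = -0.012010, running G = -0.786560

G = -0.7866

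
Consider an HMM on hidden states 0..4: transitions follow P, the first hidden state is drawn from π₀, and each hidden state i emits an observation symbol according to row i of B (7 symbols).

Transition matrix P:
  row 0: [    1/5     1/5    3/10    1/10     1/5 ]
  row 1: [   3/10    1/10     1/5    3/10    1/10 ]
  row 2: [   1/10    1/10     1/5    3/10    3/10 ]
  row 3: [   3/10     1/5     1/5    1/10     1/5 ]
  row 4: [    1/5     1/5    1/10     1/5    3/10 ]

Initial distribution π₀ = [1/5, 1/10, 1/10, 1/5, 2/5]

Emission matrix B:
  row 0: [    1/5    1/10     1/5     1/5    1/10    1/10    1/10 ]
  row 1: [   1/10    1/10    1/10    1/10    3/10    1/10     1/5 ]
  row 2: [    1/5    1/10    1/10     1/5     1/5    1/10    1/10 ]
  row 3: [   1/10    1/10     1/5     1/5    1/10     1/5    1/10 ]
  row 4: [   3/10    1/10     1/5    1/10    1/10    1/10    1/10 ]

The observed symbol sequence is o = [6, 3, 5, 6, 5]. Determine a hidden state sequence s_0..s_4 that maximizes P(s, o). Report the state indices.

t=0: δ = [2.000e-02, 2.000e-02, 1.000e-02, 2.000e-02, 4.000e-02]  (obs o_0=6)
t=1: δ = [1.600e-03, 8.000e-04, 1.200e-03, 1.600e-03, 1.200e-03]  ψ = [4, 4, 0, 4, 4]  (obs o_1=3)
t=2: δ = [4.800e-05, 3.200e-05, 4.800e-05, 7.200e-05, 3.600e-05]  ψ = [3, 0, 0, 2, 2]  (obs o_2=5)
t=3: δ = [2.160e-06, 2.880e-06, 1.440e-06, 1.440e-06, 1.440e-06]  ψ = [3, 3, 0, 2, 2]  (obs o_3=6)
t=4: δ = [8.640e-08, 4.320e-08, 6.480e-08, 1.728e-07, 4.320e-08]  ψ = [1, 0, 0, 1, 0]  (obs o_4=5)
backtrack: best end state = 3; path = [0, 2, 3, 1, 3]

path = [0, 2, 3, 1, 3]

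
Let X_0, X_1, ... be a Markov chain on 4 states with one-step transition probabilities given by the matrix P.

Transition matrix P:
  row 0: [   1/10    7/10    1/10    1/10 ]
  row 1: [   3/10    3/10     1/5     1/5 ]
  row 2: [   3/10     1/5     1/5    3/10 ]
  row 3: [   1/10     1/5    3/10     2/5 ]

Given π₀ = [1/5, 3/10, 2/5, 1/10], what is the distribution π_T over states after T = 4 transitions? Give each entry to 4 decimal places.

t=0: π = [0.2000, 0.3000, 0.4000, 0.1000]
t=1: π = [0.2400, 0.3300, 0.1900, 0.2400]
t=2: π = [0.2040, 0.3530, 0.2000, 0.2430]
t=3: π = [0.2106, 0.3373, 0.2039, 0.2482]
t=4: π = [0.2082, 0.3390, 0.2038, 0.2490]

π = [0.2082, 0.3390, 0.2038, 0.2490]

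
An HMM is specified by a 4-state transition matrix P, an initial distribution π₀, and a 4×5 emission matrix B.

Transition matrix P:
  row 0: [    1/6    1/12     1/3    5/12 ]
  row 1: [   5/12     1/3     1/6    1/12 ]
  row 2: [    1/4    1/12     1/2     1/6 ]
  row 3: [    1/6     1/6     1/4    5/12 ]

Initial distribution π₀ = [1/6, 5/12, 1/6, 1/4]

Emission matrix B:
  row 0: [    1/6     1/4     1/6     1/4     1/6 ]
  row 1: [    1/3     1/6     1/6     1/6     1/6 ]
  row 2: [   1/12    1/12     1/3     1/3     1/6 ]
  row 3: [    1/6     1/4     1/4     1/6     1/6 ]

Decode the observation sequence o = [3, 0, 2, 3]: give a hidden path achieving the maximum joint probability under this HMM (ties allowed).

path = [1, 0, 2, 2]

t=0: δ = [4.167e-02, 6.944e-02, 5.556e-02, 4.167e-02]  (obs o_0=3)
t=1: δ = [4.823e-03, 7.716e-03, 2.315e-03, 2.894e-03]  ψ = [1, 1, 2, 0]  (obs o_1=0)
t=2: δ = [5.358e-04, 4.287e-04, 5.358e-04, 5.023e-04]  ψ = [1, 1, 0, 0]  (obs o_2=2)
t=3: δ = [4.465e-05, 2.381e-05, 8.931e-05, 3.721e-05]  ψ = [1, 1, 2, 0]  (obs o_3=3)
backtrack: best end state = 2; path = [1, 0, 2, 2]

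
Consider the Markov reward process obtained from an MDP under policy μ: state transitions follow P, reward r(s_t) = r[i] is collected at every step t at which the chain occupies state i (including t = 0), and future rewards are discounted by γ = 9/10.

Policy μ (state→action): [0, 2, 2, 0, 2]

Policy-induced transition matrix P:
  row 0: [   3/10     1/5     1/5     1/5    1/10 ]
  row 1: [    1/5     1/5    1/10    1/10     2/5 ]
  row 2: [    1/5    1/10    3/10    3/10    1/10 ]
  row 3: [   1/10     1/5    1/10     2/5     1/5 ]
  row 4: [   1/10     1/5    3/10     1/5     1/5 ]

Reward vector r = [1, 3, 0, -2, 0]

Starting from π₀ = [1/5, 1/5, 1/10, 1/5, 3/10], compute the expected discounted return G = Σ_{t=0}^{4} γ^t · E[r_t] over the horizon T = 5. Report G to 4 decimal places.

G = 1.1198

t=0: π = [0.2000, 0.2000, 0.1000, 0.2000, 0.3000], E[r] = 0.4000, γ^t·E[r] = 0.400000, running G = 0.400000
t=1: π = [0.1700, 0.1900, 0.2000, 0.2300, 0.2100], E[r] = 0.2800, γ^t·E[r] = 0.252000, running G = 0.652000
t=2: π = [0.1730, 0.1800, 0.1990, 0.2470, 0.2010], E[r] = 0.2190, γ^t·E[r] = 0.177390, running G = 0.829390
t=3: π = [0.1725, 0.1801, 0.1973, 0.2513, 0.1988], E[r] = 0.2102, γ^t·E[r] = 0.153236, running G = 0.982626
t=4: π = [0.1722, 0.1803, 0.1965, 0.2520, 0.1990], E[r] = 0.2091, γ^t·E[r] = 0.137184, running G = 1.119810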